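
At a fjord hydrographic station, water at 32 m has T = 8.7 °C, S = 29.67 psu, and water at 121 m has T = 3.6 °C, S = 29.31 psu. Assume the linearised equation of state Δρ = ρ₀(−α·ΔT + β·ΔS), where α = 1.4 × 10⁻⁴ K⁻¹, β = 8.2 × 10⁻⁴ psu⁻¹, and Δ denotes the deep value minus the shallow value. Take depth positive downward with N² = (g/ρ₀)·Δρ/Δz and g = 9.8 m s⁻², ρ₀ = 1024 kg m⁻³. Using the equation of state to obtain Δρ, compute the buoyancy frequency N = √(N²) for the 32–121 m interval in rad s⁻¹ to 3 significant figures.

6.79 × 10⁻³ rad s⁻¹

ΔT = -5.1 K, ΔS = -0.36 psu (deep − shallow).
Δρ/ρ₀ = −αΔT + βΔS = 7.14 × 10⁻⁴ − 2.952 × 10⁻⁴ = 4.188 × 10⁻⁴, so Δρ ≈ 0.4289 kg m⁻³.
N² = (g/ρ₀)·Δρ/Δz = g·(Δρ/ρ₀)/Δz = 9.8 × 4.188 × 10⁻⁴ / 89 = 4.6115 × 10⁻⁵ s⁻².
N = √(4.6115 × 10⁻⁵) = 6.7908 × 10⁻³ rad s⁻¹ ≈ 6.79 × 10⁻³ rad s⁻¹.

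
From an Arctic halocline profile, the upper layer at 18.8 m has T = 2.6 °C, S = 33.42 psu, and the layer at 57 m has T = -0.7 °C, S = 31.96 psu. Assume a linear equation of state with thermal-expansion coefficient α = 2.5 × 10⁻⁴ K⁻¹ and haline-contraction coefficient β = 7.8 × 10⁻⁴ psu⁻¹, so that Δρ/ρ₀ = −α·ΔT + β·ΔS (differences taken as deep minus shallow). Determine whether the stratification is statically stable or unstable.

ΔT = -0.7 − 2.6 = -3.3 K and ΔS = 31.96 − 33.42 = -1.46 psu (deep − shallow).
−αΔT = 8.25 × 10⁻⁴; βΔS = -1.1388 × 10⁻³; sum Δρ/ρ₀ = -3.138 × 10⁻⁴.
Δρ/ρ₀ < 0, so Δρ < 0: deeper water is lighter → statically unstable; the column would overturn.

unstable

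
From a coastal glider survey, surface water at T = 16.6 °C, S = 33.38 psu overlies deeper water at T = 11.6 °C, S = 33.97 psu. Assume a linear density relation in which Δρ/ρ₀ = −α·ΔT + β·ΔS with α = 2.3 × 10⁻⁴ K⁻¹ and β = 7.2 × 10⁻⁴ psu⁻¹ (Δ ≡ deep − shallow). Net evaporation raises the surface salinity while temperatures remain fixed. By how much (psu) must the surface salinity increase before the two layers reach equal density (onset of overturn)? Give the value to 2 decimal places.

Neutral buoyancy requires −α(T_deep − T_surf) + β(S_deep − S_surf′) = 0.
S_surf′ = S_deep − (α/β)·ΔT = 33.97 − (2.3 × 10⁻⁴/7.2 × 10⁻⁴)·(-5.0) = 35.5672 psu.
Increase required: 35.5672 − 33.38 = 2.1872 psu.

2.19 psu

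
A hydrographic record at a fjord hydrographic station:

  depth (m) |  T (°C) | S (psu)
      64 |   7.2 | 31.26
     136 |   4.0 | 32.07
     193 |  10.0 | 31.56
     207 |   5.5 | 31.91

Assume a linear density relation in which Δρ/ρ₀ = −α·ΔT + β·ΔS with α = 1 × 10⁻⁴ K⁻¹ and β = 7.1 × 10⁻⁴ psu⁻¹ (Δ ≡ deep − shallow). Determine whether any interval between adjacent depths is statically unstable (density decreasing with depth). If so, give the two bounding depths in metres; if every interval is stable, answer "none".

136–193 m

Evaluate Δρ/ρ₀ = −αΔT + βΔS across each adjacent pair:
  64–136 m: −αΔT+βΔS = −(1 × 10⁻⁴)(-3.2)+(7.1 × 10⁻⁴)(+0.81) = 9.0 × 10⁻⁴ → stable
  136–193 m: −αΔT+βΔS = −(1 × 10⁻⁴)(+6.0)+(7.1 × 10⁻⁴)(-0.51) = -9.6 × 10⁻⁴ → UNSTABLE
  193–207 m: −αΔT+βΔS = −(1 × 10⁻⁴)(-4.5)+(7.1 × 10⁻⁴)(+0.35) = 7.0 × 10⁻⁴ → stable
The 136–193 m interval has Δρ < 0: lighter water underlies denser water.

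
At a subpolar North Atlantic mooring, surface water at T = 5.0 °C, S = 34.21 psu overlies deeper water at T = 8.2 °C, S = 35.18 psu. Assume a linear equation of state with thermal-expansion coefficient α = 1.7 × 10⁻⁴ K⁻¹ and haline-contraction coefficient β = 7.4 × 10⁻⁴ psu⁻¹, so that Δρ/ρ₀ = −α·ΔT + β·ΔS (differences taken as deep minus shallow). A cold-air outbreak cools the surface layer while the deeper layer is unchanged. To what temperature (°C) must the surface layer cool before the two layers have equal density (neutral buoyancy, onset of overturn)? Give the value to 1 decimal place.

4.0 °C

Neutral buoyancy requires Δρ = 0, i.e. −α(T_deep − T_surf′) + β(S_deep − S_surf) = 0.
T_surf′ = T_deep − (β/α)·ΔS = 8.2 − (7.4 × 10⁻⁴/1.7 × 10⁻⁴)·(+0.97) = 3.978 °C.
Cooling required: 5.0 − (3.978) = 1.022 °C.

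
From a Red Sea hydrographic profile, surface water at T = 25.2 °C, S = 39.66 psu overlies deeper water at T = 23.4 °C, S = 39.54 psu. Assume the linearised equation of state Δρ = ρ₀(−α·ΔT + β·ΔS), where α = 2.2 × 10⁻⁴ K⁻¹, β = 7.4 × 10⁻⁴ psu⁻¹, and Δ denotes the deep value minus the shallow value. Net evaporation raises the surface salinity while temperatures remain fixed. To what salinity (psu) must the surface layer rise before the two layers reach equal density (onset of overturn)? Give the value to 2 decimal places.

Neutral buoyancy requires −α(T_deep − T_surf) + β(S_deep − S_surf′) = 0.
S_surf′ = S_deep − (α/β)·ΔT = 39.54 − (2.2 × 10⁻⁴/7.4 × 10⁻⁴)·(-1.8) = 40.0751 psu.
Increase required: 40.0751 − 39.66 = 0.4151 psu.

40.08 psu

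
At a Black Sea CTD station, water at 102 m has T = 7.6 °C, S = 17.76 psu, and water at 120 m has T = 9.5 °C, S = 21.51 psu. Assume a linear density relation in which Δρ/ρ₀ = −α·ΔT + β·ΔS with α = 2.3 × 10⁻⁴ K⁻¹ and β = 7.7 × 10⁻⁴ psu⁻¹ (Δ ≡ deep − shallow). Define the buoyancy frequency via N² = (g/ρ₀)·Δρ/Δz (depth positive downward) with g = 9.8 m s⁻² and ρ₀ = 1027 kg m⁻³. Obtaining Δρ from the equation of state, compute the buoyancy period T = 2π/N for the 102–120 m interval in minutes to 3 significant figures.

2.87 min

ΔT = +1.9 K, ΔS = +3.75 psu (deep − shallow).
Δρ/ρ₀ = −αΔT + βΔS = -4.37 × 10⁻⁴ + 2.8875 × 10⁻³ = 2.4505 × 10⁻³, so Δρ ≈ 2.517 kg m⁻³.
N² = (g/ρ₀)·Δρ/Δz = g·(Δρ/ρ₀)/Δz = 9.8 × 2.4505 × 10⁻³ / 18 = 1.3342 × 10⁻³ s⁻².
N = √(1.3342 × 10⁻³) = 0.036527 rad s⁻¹ → T = 2π/N = 172.01 s = 2.8668 min ≈ 2.87 min.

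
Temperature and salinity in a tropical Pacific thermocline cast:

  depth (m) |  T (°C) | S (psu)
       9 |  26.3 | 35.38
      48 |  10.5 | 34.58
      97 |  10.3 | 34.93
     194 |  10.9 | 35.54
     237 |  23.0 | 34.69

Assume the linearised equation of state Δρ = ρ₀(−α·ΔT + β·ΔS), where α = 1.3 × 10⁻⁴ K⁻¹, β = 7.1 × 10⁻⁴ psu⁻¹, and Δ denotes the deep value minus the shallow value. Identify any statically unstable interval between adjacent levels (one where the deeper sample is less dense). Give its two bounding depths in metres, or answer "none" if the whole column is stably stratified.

Evaluate Δρ/ρ₀ = −αΔT + βΔS across each adjacent pair:
  9–48 m: −αΔT+βΔS = −(1.3 × 10⁻⁴)(-15.8)+(7.1 × 10⁻⁴)(-0.80) = 1.5 × 10⁻³ → stable
  48–97 m: −αΔT+βΔS = −(1.3 × 10⁻⁴)(-0.2)+(7.1 × 10⁻⁴)(+0.35) = 2.7 × 10⁻⁴ → stable
  97–194 m: −αΔT+βΔS = −(1.3 × 10⁻⁴)(+0.6)+(7.1 × 10⁻⁴)(+0.61) = 3.6 × 10⁻⁴ → stable
  194–237 m: −αΔT+βΔS = −(1.3 × 10⁻⁴)(+12.1)+(7.1 × 10⁻⁴)(-0.85) = -2.2 × 10⁻³ → UNSTABLE
The 194–237 m interval has Δρ < 0: lighter water underlies denser water.

194–237 m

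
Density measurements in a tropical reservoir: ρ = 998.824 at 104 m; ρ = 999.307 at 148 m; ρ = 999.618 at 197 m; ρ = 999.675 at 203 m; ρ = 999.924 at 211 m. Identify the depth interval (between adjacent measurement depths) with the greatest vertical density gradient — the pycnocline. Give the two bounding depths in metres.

Compute the density gradient over each adjacent pair:
  104–148 m: Δρ/Δz = 0.483/44 = 0.011 kg m⁻⁴
  148–197 m: Δρ/Δz = 0.311/49 = 6.3 × 10⁻³ kg m⁻⁴
  197–203 m: Δρ/Δz = 0.057/6 = 9.5 × 10⁻³ kg m⁻⁴
  203–211 m: Δρ/Δz = 0.249/8 = 0.031 kg m⁻⁴
The largest gradient is in the 203–211 m interval — the pycnocline.

203–211 m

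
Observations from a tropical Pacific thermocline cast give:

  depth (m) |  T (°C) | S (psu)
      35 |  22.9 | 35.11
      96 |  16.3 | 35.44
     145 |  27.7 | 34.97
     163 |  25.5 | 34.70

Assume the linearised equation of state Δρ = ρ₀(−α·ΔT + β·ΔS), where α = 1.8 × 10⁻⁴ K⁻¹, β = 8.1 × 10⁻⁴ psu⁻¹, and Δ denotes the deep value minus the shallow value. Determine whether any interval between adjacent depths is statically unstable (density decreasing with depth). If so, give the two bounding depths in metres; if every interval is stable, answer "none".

Evaluate Δρ/ρ₀ = −αΔT + βΔS across each adjacent pair:
  35–96 m: −αΔT+βΔS = −(1.8 × 10⁻⁴)(-6.6)+(8.1 × 10⁻⁴)(+0.33) = 1.5 × 10⁻³ → stable
  96–145 m: −αΔT+βΔS = −(1.8 × 10⁻⁴)(+11.4)+(8.1 × 10⁻⁴)(-0.47) = -2.4 × 10⁻³ → UNSTABLE
  145–163 m: −αΔT+βΔS = −(1.8 × 10⁻⁴)(-2.2)+(8.1 × 10⁻⁴)(-0.27) = 1.8 × 10⁻⁴ → stable
The 96–145 m interval has Δρ < 0: lighter water underlies denser water.

96–145 m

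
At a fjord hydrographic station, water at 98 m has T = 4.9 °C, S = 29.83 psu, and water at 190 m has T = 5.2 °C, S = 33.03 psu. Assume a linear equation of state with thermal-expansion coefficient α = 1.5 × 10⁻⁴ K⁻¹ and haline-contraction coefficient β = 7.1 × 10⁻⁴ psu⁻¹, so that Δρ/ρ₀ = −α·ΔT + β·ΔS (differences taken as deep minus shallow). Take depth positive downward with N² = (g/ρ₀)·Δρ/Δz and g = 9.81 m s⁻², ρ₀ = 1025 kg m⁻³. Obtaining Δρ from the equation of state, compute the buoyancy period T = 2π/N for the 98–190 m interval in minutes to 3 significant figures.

ΔT = +0.3 K, ΔS = +3.20 psu (deep − shallow).
Δρ/ρ₀ = −αΔT + βΔS = -4.50 × 10⁻⁵ + 2.272 × 10⁻³ = 2.227 × 10⁻³, so Δρ ≈ 2.283 kg m⁻³.
N² = (g/ρ₀)·Δρ/Δz = g·(Δρ/ρ₀)/Δz = 9.81 × 2.227 × 10⁻³ / 92 = 2.3747 × 10⁻⁴ s⁻².
N = √(2.3747 × 10⁻⁴) = 0.015410 rad s⁻¹ → T = 2π/N = 407.73 s = 6.7955 min ≈ 6.80 min.

6.80 min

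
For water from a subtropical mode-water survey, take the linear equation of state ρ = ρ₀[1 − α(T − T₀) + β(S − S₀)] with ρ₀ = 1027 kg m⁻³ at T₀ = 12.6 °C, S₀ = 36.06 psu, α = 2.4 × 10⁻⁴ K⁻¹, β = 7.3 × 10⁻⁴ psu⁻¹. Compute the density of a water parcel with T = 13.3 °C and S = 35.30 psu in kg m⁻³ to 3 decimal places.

1026.258 kg m⁻³

T − T₀ = +0.7 K, S − S₀ = -0.76 psu.
Bracket = 1 − α·(+0.7) + β·(-0.76) = 1 + (-7.228 × 10⁻⁴) = 0.9992772.
ρ = 1027 × 0.9992772 = 1026.258 kg m⁻³.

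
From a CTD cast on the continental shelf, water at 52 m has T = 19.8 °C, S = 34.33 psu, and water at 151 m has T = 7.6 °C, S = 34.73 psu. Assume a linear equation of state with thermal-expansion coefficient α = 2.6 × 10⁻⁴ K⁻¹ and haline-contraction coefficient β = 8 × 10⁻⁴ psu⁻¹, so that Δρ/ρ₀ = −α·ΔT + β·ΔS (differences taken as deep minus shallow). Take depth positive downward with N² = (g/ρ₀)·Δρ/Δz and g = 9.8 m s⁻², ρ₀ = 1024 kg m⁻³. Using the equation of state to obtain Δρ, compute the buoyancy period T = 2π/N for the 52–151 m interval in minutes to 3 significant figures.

ΔT = -12.2 K, ΔS = +0.40 psu (deep − shallow).
Δρ/ρ₀ = −αΔT + βΔS = 3.172 × 10⁻³ + 3.20 × 10⁻⁴ = 3.492 × 10⁻³, so Δρ ≈ 3.576 kg m⁻³.
N² = (g/ρ₀)·Δρ/Δz = g·(Δρ/ρ₀)/Δz = 9.8 × 3.492 × 10⁻³ / 99 = 3.4567 × 10⁻⁴ s⁻².
N = √(3.4567 × 10⁻⁴) = 0.018592 rad s⁻¹ → T = 2π/N = 337.95 s = 5.6325 min ≈ 5.63 min.

5.63 min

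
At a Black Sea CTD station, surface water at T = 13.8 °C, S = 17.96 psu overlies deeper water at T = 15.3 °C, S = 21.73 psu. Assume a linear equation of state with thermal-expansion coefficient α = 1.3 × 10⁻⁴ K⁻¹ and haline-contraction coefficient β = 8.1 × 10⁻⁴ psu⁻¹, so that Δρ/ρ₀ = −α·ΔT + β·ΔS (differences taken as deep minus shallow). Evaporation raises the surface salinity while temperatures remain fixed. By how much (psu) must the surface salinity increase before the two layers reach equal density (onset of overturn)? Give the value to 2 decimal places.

Neutral buoyancy requires −α(T_deep − T_surf) + β(S_deep − S_surf′) = 0.
S_surf′ = S_deep − (α/β)·ΔT = 21.73 − (1.3 × 10⁻⁴/8.1 × 10⁻⁴)·(+1.5) = 21.4893 psu.
Increase required: 21.4893 − 17.96 = 3.5293 psu.

3.53 psu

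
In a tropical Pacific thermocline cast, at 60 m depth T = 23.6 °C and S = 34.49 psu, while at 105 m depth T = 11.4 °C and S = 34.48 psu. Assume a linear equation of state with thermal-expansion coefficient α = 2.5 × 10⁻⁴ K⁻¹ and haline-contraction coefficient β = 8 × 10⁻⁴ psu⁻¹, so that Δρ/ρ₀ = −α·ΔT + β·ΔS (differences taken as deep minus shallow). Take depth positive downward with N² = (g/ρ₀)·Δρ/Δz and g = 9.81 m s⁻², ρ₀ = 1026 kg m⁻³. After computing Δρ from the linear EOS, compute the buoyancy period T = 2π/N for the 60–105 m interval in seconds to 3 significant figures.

244 s

ΔT = -12.2 K, ΔS = -0.01 psu (deep − shallow).
Δρ/ρ₀ = −αΔT + βΔS = 3.05 × 10⁻³ − 8.00 × 10⁻⁶ = 3.042 × 10⁻³, so Δρ ≈ 3.121 kg m⁻³.
N² = (g/ρ₀)·Δρ/Δz = g·(Δρ/ρ₀)/Δz = 9.81 × 3.042 × 10⁻³ / 45 = 6.6316 × 10⁻⁴ s⁻².
N = √(6.6316 × 10⁻⁴) = 0.025752 rad s⁻¹ → T = 2π/N = 243.99 s ≈ 244 s.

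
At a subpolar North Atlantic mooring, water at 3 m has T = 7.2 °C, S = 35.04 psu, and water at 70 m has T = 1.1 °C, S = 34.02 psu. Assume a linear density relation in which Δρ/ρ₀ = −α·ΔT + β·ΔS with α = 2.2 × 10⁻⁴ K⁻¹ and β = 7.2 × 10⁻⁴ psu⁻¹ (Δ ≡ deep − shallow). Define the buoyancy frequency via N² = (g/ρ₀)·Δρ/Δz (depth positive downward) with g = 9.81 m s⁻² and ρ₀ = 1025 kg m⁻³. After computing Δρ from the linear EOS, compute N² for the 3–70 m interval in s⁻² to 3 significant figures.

8.90 × 10⁻⁵ s⁻²

ΔT = -6.1 K, ΔS = -1.02 psu (deep − shallow).
Δρ/ρ₀ = −αΔT + βΔS = 1.342 × 10⁻³ − 7.344 × 10⁻⁴ = 6.076 × 10⁻⁴, so Δρ ≈ 0.6228 kg m⁻³.
N² = (g/ρ₀)·Δρ/Δz = g·(Δρ/ρ₀)/Δz = 9.81 × 6.076 × 10⁻⁴ / 67 = 8.8964 × 10⁻⁵ s⁻² ≈ 8.90 × 10⁻⁵ s⁻².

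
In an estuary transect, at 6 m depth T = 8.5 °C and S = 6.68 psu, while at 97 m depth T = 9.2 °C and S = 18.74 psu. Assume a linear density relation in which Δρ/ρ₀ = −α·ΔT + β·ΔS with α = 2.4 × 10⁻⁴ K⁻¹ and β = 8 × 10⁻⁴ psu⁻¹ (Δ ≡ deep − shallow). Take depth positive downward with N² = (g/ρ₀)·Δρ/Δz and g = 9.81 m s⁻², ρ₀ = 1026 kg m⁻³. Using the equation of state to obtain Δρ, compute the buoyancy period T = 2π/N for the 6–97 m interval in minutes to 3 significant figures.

ΔT = +0.7 K, ΔS = +12.06 psu (deep − shallow).
Δρ/ρ₀ = −αΔT + βΔS = -1.68 × 10⁻⁴ + 9.648 × 10⁻³ = 9.48 × 10⁻³, so Δρ ≈ 9.726 kg m⁻³.
N² = (g/ρ₀)·Δρ/Δz = g·(Δρ/ρ₀)/Δz = 9.81 × 9.48 × 10⁻³ / 91 = 1.0220 × 10⁻³ s⁻².
N = √(1.0220 × 10⁻³) = 0.031969 rad s⁻¹ → T = 2π/N = 196.54 s = 3.2757 min ≈ 3.28 min.

3.28 min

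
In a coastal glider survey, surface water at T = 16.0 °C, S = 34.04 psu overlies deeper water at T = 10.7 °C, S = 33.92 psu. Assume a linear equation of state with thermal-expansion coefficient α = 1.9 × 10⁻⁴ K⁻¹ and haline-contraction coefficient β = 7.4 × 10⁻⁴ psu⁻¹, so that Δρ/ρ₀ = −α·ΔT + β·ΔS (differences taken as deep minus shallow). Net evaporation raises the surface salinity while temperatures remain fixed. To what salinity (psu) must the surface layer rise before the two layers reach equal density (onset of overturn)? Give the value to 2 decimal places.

Neutral buoyancy requires −α(T_deep − T_surf) + β(S_deep − S_surf′) = 0.
S_surf′ = S_deep − (α/β)·ΔT = 33.92 − (1.9 × 10⁻⁴/7.4 × 10⁻⁴)·(-5.3) = 35.2808 psu.
Increase required: 35.2808 − 34.04 = 1.2408 psu.

35.28 psu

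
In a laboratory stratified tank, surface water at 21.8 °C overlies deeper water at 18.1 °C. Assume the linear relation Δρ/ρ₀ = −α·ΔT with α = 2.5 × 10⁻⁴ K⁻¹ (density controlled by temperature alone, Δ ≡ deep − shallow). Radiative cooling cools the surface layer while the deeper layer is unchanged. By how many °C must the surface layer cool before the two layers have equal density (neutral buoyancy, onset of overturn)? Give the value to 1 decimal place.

3.7 °C

With temperature the only control, equal density requires T_surf′ = T_deep.
T_surf′ = 18.1 °C.
Cooling required: 21.8 − 18.1 = 3.7 °C.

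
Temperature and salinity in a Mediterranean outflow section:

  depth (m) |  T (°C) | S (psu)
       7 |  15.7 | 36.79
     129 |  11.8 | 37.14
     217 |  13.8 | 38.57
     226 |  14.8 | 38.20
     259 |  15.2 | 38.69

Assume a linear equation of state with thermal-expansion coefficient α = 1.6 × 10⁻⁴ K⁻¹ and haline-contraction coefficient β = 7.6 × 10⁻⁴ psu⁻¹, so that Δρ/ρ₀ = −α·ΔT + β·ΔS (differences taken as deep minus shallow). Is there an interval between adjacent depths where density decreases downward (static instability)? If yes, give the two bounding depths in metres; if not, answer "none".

Evaluate Δρ/ρ₀ = −αΔT + βΔS across each adjacent pair:
  7–129 m: −αΔT+βΔS = −(1.6 × 10⁻⁴)(-3.9)+(7.6 × 10⁻⁴)(+0.35) = 8.9 × 10⁻⁴ → stable
  129–217 m: −αΔT+βΔS = −(1.6 × 10⁻⁴)(+2.0)+(7.6 × 10⁻⁴)(+1.43) = 7.7 × 10⁻⁴ → stable
  217–226 m: −αΔT+βΔS = −(1.6 × 10⁻⁴)(+1.0)+(7.6 × 10⁻⁴)(-0.37) = -4.4 × 10⁻⁴ → UNSTABLE
  226–259 m: −αΔT+βΔS = −(1.6 × 10⁻⁴)(+0.4)+(7.6 × 10⁻⁴)(+0.49) = 3.1 × 10⁻⁴ → stable
The 217–226 m interval has Δρ < 0: lighter water underlies denser water.

217–226 m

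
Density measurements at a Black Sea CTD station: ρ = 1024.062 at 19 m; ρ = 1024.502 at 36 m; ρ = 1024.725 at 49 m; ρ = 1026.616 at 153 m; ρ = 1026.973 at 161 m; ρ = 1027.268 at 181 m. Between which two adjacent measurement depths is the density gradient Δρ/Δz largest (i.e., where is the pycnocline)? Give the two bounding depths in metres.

Compute the density gradient over each adjacent pair:
  19–36 m: Δρ/Δz = 0.440/17 = 0.026 kg m⁻⁴
  36–49 m: Δρ/Δz = 0.223/13 = 0.017 kg m⁻⁴
  49–153 m: Δρ/Δz = 1.891/104 = 0.018 kg m⁻⁴
  153–161 m: Δρ/Δz = 0.357/8 = 0.045 kg m⁻⁴
  161–181 m: Δρ/Δz = 0.295/20 = 0.015 kg m⁻⁴
The largest gradient is in the 153–161 m interval — the pycnocline.

153–161 m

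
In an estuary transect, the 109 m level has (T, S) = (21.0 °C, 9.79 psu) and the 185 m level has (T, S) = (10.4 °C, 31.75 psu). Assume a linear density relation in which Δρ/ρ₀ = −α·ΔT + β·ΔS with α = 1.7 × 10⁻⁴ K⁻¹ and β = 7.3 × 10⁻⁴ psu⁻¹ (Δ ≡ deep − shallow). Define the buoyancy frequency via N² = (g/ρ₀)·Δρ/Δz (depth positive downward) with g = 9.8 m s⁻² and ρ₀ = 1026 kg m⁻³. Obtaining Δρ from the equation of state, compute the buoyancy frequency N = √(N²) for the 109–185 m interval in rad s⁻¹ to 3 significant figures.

ΔT = -10.6 K, ΔS = +21.96 psu (deep − shallow).
Δρ/ρ₀ = −αΔT + βΔS = 1.802 × 10⁻³ + 0.0160308 = 0.0178328, so Δρ ≈ 18.30 kg m⁻³.
N² = (g/ρ₀)·Δρ/Δz = g·(Δρ/ρ₀)/Δz = 9.8 × 0.0178328 / 76 = 2.2995 × 10⁻³ s⁻².
N = √(2.2995 × 10⁻³) = 0.047953 rad s⁻¹ ≈ 0.0480 rad s⁻¹.

0.0480 rad s⁻¹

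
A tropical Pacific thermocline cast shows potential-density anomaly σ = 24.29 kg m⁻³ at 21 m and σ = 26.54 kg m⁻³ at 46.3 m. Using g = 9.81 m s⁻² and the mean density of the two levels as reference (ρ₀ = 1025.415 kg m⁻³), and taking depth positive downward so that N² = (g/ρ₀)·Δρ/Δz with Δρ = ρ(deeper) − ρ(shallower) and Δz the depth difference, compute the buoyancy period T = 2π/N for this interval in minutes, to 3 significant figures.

Δρ = 1026.54 − 1024.29 = 2.25 kg m⁻³ over Δz = 46.3 − 21 = 25.3 m.
N² = (9.81/1025.415) × (2.25/25.3) = 8.5081 × 10⁻⁴ s⁻².
N = √(8.5081 × 10⁻⁴) = 0.029169 rad s⁻¹, so T = 2π/N = 215.41 s = 3.5902 min ≈ 3.59 min.

3.59 min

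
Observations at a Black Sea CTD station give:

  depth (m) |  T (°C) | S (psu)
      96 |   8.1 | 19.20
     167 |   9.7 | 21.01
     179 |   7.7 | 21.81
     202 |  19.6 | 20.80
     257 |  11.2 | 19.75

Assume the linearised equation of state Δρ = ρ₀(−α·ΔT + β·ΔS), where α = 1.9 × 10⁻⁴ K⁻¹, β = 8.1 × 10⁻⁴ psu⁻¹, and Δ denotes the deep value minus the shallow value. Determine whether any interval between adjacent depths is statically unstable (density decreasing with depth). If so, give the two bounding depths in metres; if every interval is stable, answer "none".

179–202 m

Evaluate Δρ/ρ₀ = −αΔT + βΔS across each adjacent pair:
  96–167 m: −αΔT+βΔS = −(1.9 × 10⁻⁴)(+1.6)+(8.1 × 10⁻⁴)(+1.81) = 1.2 × 10⁻³ → stable
  167–179 m: −αΔT+βΔS = −(1.9 × 10⁻⁴)(-2.0)+(8.1 × 10⁻⁴)(+0.80) = 1.0 × 10⁻³ → stable
  179–202 m: −αΔT+βΔS = −(1.9 × 10⁻⁴)(+11.9)+(8.1 × 10⁻⁴)(-1.01) = -3.1 × 10⁻³ → UNSTABLE
  202–257 m: −αΔT+βΔS = −(1.9 × 10⁻⁴)(-8.4)+(8.1 × 10⁻⁴)(-1.05) = 7.5 × 10⁻⁴ → stable
The 179–202 m interval has Δρ < 0: lighter water underlies denser water.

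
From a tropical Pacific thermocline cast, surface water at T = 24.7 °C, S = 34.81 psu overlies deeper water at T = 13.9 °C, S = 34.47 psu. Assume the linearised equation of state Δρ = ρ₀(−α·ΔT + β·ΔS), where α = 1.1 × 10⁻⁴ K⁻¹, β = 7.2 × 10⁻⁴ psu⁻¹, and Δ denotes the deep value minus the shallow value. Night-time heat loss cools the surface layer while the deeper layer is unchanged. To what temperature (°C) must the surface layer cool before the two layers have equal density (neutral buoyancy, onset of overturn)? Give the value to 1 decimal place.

16.1 °C

Neutral buoyancy requires Δρ = 0, i.e. −α(T_deep − T_surf′) + β(S_deep − S_surf) = 0.
T_surf′ = T_deep − (β/α)·ΔS = 13.9 − (7.2 × 10⁻⁴/1.1 × 10⁻⁴)·(-0.34) = 16.125 °C.
Cooling required: 24.7 − (16.125) = 8.575 °C.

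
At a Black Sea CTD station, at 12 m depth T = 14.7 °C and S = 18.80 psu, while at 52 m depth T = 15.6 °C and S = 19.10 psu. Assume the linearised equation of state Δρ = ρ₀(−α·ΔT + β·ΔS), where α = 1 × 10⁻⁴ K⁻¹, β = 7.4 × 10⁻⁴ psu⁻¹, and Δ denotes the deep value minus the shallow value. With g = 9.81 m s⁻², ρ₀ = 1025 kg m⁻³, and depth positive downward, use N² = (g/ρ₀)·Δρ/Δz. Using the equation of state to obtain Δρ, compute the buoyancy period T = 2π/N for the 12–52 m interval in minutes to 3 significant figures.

18.4 min

ΔT = +0.9 K, ΔS = +0.30 psu (deep − shallow).
Δρ/ρ₀ = −αΔT + βΔS = -9.00 × 10⁻⁵ + 2.22 × 10⁻⁴ = 1.32 × 10⁻⁴, so Δρ ≈ 0.1353 kg m⁻³.
N² = (g/ρ₀)·Δρ/Δz = g·(Δρ/ρ₀)/Δz = 9.81 × 1.32 × 10⁻⁴ / 40 = 3.2373 × 10⁻⁵ s⁻².
N = √(3.2373 × 10⁻⁵) = 5.6897 × 10⁻³ rad s⁻¹ → T = 2π/N = 1.1043 × 10³ s = 18.405 min ≈ 18.4 min.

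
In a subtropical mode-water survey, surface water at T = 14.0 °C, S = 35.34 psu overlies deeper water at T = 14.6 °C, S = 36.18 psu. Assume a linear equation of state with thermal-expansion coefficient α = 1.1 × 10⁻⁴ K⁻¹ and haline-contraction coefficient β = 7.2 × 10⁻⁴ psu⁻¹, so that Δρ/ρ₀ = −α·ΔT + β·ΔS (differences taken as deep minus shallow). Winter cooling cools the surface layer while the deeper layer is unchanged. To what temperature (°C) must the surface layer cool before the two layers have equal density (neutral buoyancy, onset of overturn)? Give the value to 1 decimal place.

Neutral buoyancy requires Δρ = 0, i.e. −α(T_deep − T_surf′) + β(S_deep − S_surf) = 0.
T_surf′ = T_deep − (β/α)·ΔS = 14.6 − (7.2 × 10⁻⁴/1.1 × 10⁻⁴)·(+0.84) = 9.102 °C.
Cooling required: 14.0 − (9.102) = 4.898 °C.

9.1 °C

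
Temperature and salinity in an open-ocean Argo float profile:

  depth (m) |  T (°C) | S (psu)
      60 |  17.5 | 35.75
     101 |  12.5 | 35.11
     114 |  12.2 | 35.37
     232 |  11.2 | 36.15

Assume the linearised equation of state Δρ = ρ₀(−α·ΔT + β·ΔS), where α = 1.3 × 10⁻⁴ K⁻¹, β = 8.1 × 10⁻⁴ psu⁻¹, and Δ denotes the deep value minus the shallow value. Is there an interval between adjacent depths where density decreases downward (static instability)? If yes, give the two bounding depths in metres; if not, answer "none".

Evaluate Δρ/ρ₀ = −αΔT + βΔS across each adjacent pair:
  60–101 m: −αΔT+βΔS = −(1.3 × 10⁻⁴)(-5.0)+(8.1 × 10⁻⁴)(-0.64) = 1.3 × 10⁻⁴ → stable
  101–114 m: −αΔT+βΔS = −(1.3 × 10⁻⁴)(-0.3)+(8.1 × 10⁻⁴)(+0.26) = 2.5 × 10⁻⁴ → stable
  114–232 m: −αΔT+βΔS = −(1.3 × 10⁻⁴)(-1.0)+(8.1 × 10⁻⁴)(+0.78) = 7.6 × 10⁻⁴ → stable
Every interval has Δρ > 0: the column is stably stratified throughout.

none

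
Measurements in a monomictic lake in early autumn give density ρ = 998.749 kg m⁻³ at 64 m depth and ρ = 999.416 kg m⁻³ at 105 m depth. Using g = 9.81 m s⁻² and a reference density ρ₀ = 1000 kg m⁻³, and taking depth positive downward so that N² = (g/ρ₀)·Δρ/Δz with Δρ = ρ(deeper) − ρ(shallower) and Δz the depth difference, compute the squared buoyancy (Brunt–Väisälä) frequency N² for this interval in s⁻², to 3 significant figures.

Δρ = 999.416 − 998.749 = 0.667 kg m⁻³ over Δz = 105 − 64 = 41 m.
N² = (9.81/1000) × (0.667/41) = 1.5959 × 10⁻⁴ s⁻² ≈ 1.60 × 10⁻⁴ s⁻².

1.60 × 10⁻⁴ s⁻²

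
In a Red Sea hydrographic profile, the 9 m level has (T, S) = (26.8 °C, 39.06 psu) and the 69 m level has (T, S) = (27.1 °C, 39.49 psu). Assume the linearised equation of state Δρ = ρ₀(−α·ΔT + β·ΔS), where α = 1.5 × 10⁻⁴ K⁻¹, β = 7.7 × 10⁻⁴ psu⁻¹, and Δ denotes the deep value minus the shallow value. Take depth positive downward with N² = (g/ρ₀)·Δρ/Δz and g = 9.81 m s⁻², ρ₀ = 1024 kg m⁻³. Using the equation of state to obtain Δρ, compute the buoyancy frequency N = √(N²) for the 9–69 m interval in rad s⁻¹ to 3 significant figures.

6.84 × 10⁻³ rad s⁻¹

ΔT = +0.3 K, ΔS = +0.43 psu (deep − shallow).
Δρ/ρ₀ = −αΔT + βΔS = -4.50 × 10⁻⁵ + 3.311 × 10⁻⁴ = 2.861 × 10⁻⁴, so Δρ ≈ 0.2930 kg m⁻³.
N² = (g/ρ₀)·Δρ/Δz = g·(Δρ/ρ₀)/Δz = 9.81 × 2.861 × 10⁻⁴ / 60 = 4.6777 × 10⁻⁵ s⁻².
N = √(4.6777 × 10⁻⁵) = 6.8394 × 10⁻³ rad s⁻¹ ≈ 6.84 × 10⁻³ rad s⁻¹.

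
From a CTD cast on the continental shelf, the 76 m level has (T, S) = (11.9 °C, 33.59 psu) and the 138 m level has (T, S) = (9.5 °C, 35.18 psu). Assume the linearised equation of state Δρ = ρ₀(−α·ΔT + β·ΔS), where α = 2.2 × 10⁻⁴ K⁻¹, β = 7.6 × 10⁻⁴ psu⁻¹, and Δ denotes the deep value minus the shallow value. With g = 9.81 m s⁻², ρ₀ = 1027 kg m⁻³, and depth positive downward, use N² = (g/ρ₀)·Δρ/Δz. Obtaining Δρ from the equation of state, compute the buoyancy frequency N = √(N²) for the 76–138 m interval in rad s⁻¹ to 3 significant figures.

0.0166 rad s⁻¹

ΔT = -2.4 K, ΔS = +1.59 psu (deep − shallow).
Δρ/ρ₀ = −αΔT + βΔS = 5.28 × 10⁻⁴ + 1.2084 × 10⁻³ = 1.7364 × 10⁻³, so Δρ ≈ 1.783 kg m⁻³.
N² = (g/ρ₀)·Δρ/Δz = g·(Δρ/ρ₀)/Δz = 9.81 × 1.7364 × 10⁻³ / 62 = 2.7474 × 10⁻⁴ s⁻².
N = √(2.7474 × 10⁻⁴) = 0.016575 rad s⁻¹ ≈ 0.0166 rad s⁻¹.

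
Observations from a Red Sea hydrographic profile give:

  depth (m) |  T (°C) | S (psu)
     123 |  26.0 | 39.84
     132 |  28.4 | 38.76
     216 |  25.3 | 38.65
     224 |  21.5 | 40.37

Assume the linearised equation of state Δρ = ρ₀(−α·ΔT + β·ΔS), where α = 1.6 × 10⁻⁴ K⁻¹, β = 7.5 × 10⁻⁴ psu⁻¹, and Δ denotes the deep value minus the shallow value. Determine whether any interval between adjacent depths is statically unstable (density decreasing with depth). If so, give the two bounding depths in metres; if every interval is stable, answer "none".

Evaluate Δρ/ρ₀ = −αΔT + βΔS across each adjacent pair:
  123–132 m: −αΔT+βΔS = −(1.6 × 10⁻⁴)(+2.4)+(7.5 × 10⁻⁴)(-1.08) = -1.2 × 10⁻³ → UNSTABLE
  132–216 m: −αΔT+βΔS = −(1.6 × 10⁻⁴)(-3.1)+(7.5 × 10⁻⁴)(-0.11) = 4.1 × 10⁻⁴ → stable
  216–224 m: −αΔT+βΔS = −(1.6 × 10⁻⁴)(-3.8)+(7.5 × 10⁻⁴)(+1.72) = 1.9 × 10⁻³ → stable
The 123–132 m interval has Δρ < 0: lighter water underlies denser water.

123–132 m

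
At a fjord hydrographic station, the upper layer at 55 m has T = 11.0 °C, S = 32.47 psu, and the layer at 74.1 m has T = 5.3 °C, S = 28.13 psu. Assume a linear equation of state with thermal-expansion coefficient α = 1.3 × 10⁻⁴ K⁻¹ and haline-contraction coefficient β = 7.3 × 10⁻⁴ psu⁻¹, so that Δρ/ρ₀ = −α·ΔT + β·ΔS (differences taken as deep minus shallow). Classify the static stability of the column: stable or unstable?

unstable

ΔT = 5.3 − 11.0 = -5.7 K and ΔS = 28.13 − 32.47 = -4.34 psu (deep − shallow).
−αΔT = 7.41 × 10⁻⁴; βΔS = -3.1682 × 10⁻³; sum Δρ/ρ₀ = -2.4272 × 10⁻³.
Δρ/ρ₀ < 0, so Δρ < 0: deeper water is lighter → statically unstable; the column would overturn.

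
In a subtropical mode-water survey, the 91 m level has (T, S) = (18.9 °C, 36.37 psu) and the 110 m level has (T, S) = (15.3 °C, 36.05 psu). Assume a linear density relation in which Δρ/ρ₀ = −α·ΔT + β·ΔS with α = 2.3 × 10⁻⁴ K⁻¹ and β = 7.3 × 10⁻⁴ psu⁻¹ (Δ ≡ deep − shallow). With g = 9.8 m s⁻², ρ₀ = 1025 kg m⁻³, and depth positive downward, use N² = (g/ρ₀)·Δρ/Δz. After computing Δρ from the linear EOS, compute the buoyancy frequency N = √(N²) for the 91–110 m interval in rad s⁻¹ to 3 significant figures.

0.0175 rad s⁻¹

ΔT = -3.6 K, ΔS = -0.32 psu (deep − shallow).
Δρ/ρ₀ = −αΔT + βΔS = 8.28 × 10⁻⁴ − 2.336 × 10⁻⁴ = 5.944 × 10⁻⁴, so Δρ ≈ 0.6093 kg m⁻³.
N² = (g/ρ₀)·Δρ/Δz = g·(Δρ/ρ₀)/Δz = 9.8 × 5.944 × 10⁻⁴ / 19 = 3.0659 × 10⁻⁴ s⁻².
N = √(3.0659 × 10⁻⁴) = 0.017510 rad s⁻¹ ≈ 0.0175 rad s⁻¹.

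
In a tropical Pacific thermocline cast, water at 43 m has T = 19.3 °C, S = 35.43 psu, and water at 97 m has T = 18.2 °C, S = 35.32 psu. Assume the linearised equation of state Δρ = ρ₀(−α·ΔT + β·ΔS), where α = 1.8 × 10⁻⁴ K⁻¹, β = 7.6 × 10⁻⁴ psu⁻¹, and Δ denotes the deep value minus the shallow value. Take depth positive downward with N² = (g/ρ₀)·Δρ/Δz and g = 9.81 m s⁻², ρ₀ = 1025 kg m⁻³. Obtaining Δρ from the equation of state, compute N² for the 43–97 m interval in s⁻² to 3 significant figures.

2.08 × 10⁻⁵ s⁻²

ΔT = -1.1 K, ΔS = -0.11 psu (deep − shallow).
Δρ/ρ₀ = −αΔT + βΔS = 1.98 × 10⁻⁴ − 8.36 × 10⁻⁵ = 1.144 × 10⁻⁴, so Δρ ≈ 0.1173 kg m⁻³.
N² = (g/ρ₀)·Δρ/Δz = g·(Δρ/ρ₀)/Δz = 9.81 × 1.144 × 10⁻⁴ / 54 = 2.0783 × 10⁻⁵ s⁻² ≈ 2.08 × 10⁻⁵ s⁻².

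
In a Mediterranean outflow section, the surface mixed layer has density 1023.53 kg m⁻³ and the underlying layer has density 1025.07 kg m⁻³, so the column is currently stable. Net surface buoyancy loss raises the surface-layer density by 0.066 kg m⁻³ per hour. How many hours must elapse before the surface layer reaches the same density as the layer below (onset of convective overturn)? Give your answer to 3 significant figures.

23.3 hours

Density deficit of the surface layer: 1025.07 − 1023.53 = 1.54 kg m⁻³.
Required change = 1.54 / 0.066 = 23.3 hours.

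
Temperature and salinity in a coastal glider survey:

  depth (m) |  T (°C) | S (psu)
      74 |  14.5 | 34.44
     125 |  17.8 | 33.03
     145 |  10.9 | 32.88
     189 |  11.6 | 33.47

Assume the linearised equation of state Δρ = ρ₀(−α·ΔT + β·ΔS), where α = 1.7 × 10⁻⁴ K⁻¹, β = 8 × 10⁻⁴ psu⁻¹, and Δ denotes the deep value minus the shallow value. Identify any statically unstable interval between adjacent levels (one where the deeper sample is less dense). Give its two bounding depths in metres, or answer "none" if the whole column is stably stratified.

Evaluate Δρ/ρ₀ = −αΔT + βΔS across each adjacent pair:
  74–125 m: −αΔT+βΔS = −(1.7 × 10⁻⁴)(+3.3)+(8 × 10⁻⁴)(-1.41) = -1.7 × 10⁻³ → UNSTABLE
  125–145 m: −αΔT+βΔS = −(1.7 × 10⁻⁴)(-6.9)+(8 × 10⁻⁴)(-0.15) = 1.1 × 10⁻³ → stable
  145–189 m: −αΔT+βΔS = −(1.7 × 10⁻⁴)(+0.7)+(8 × 10⁻⁴)(+0.59) = 3.5 × 10⁻⁴ → stable
The 74–125 m interval has Δρ < 0: lighter water underlies denser water.

74–125 m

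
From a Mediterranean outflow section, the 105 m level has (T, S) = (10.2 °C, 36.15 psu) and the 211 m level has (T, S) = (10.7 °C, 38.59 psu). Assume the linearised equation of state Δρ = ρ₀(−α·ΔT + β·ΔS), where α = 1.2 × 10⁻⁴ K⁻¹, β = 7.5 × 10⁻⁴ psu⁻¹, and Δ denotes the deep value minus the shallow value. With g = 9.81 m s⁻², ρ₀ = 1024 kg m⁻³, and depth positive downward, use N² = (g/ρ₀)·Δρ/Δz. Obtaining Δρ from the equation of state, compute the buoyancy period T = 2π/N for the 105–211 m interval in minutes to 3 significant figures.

ΔT = +0.5 K, ΔS = +2.44 psu (deep − shallow).
Δρ/ρ₀ = −αΔT + βΔS = -6.00 × 10⁻⁵ + 1.83 × 10⁻³ = 1.77 × 10⁻³, so Δρ ≈ 1.812 kg m⁻³.
N² = (g/ρ₀)·Δρ/Δz = g·(Δρ/ρ₀)/Δz = 9.81 × 1.77 × 10⁻³ / 106 = 1.6381 × 10⁻⁴ s⁻².
N = √(1.6381 × 10⁻⁴) = 0.012799 rad s⁻¹ → T = 2π/N = 490.91 s = 8.1818 min ≈ 8.18 min.

8.18 min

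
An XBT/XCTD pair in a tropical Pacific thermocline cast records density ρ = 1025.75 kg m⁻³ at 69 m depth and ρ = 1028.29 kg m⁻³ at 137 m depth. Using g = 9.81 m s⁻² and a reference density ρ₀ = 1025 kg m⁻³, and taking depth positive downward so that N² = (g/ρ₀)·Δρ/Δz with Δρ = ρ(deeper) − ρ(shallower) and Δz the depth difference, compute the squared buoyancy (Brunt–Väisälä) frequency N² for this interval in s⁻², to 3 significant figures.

Δρ = 1028.29 − 1025.75 = 2.54 kg m⁻³ over Δz = 137 − 69 = 68 m.
N² = (9.81/1025) × (2.54/68) = 3.5749 × 10⁻⁴ s⁻² ≈ 3.57 × 10⁻⁴ s⁻².

3.57 × 10⁻⁴ s⁻²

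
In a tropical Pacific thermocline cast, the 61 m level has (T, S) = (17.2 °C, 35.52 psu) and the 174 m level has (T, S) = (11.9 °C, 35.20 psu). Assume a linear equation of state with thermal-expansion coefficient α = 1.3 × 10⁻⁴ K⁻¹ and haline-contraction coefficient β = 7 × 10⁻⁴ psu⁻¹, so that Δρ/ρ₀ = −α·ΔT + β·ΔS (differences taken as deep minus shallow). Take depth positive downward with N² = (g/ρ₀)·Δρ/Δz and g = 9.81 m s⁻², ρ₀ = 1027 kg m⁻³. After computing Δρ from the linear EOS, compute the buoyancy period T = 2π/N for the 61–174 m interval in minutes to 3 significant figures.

16.5 min

ΔT = -5.3 K, ΔS = -0.32 psu (deep − shallow).
Δρ/ρ₀ = −αΔT + βΔS = 6.89 × 10⁻⁴ − 2.24 × 10⁻⁴ = 4.65 × 10⁻⁴, so Δρ ≈ 0.4776 kg m⁻³.
N² = (g/ρ₀)·Δρ/Δz = g·(Δρ/ρ₀)/Δz = 9.81 × 4.65 × 10⁻⁴ / 113 = 4.0369 × 10⁻⁵ s⁻².
N = √(4.0369 × 10⁻⁵) = 6.3537 × 10⁻³ rad s⁻¹ → T = 2π/N = 988.90 s = 16.482 min ≈ 16.5 min.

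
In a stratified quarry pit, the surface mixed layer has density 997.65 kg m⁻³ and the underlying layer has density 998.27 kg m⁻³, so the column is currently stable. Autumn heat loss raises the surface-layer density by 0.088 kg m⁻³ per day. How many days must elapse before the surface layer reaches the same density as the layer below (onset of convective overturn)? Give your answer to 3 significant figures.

7.05 days

Density deficit of the surface layer: 998.27 − 997.65 = 0.62 kg m⁻³.
Required change = 0.62 / 0.088 = 7.05 days.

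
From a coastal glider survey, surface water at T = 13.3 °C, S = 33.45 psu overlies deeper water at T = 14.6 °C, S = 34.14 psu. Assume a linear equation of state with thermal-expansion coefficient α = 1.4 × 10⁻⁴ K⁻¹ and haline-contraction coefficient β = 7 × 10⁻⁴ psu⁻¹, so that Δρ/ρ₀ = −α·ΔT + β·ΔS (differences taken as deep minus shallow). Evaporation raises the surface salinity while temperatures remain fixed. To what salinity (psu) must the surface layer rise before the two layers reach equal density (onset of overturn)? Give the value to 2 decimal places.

Neutral buoyancy requires −α(T_deep − T_surf) + β(S_deep − S_surf′) = 0.
S_surf′ = S_deep − (α/β)·ΔT = 34.14 − (1.4 × 10⁻⁴/7 × 10⁻⁴)·(+1.3) = 33.8800 psu.
Increase required: 33.8800 − 33.45 = 0.4300 psu.

33.88 psu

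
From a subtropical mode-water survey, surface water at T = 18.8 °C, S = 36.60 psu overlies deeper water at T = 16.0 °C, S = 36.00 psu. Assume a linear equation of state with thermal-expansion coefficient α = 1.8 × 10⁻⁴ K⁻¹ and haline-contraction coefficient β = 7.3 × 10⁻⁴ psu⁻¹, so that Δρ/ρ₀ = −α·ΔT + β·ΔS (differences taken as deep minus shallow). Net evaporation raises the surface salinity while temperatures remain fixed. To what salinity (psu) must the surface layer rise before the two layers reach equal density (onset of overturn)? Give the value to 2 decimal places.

Neutral buoyancy requires −α(T_deep − T_surf) + β(S_deep − S_surf′) = 0.
S_surf′ = S_deep − (α/β)·ΔT = 36.00 − (1.8 × 10⁻⁴/7.3 × 10⁻⁴)·(-2.8) = 36.6904 psu.
Increase required: 36.6904 − 36.60 = 0.0904 psu.

36.69 psu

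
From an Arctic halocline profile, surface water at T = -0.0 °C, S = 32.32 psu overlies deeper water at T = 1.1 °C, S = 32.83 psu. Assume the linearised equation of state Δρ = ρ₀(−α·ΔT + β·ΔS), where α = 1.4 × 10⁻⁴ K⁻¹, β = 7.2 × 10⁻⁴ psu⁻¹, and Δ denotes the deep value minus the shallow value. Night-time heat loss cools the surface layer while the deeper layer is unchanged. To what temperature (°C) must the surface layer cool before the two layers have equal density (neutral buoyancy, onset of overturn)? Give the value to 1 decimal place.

-1.5 °C

Neutral buoyancy requires Δρ = 0, i.e. −α(T_deep − T_surf′) + β(S_deep − S_surf) = 0.
T_surf′ = T_deep − (β/α)·ΔS = 1.1 − (7.2 × 10⁻⁴/1.4 × 10⁻⁴)·(+0.51) = -1.523 °C.
Cooling required: -0.0 − (-1.523) = 1.523 °C.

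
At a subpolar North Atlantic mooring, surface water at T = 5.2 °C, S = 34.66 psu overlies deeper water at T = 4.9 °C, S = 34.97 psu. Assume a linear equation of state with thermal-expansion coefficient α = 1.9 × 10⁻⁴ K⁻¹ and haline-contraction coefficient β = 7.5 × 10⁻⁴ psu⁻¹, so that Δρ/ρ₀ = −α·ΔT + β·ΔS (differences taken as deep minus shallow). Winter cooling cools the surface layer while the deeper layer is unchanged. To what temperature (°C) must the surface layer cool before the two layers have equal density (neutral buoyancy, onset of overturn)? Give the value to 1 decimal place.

Neutral buoyancy requires Δρ = 0, i.e. −α(T_deep − T_surf′) + β(S_deep − S_surf) = 0.
T_surf′ = T_deep − (β/α)·ΔS = 4.9 − (7.5 × 10⁻⁴/1.9 × 10⁻⁴)·(+0.31) = 3.676 °C.
Cooling required: 5.2 − (3.676) = 1.524 °C.

3.7 °C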